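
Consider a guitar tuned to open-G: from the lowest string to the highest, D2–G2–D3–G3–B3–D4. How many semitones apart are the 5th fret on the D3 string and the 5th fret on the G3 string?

5 semitones

D3 at fret 5 → G3 (MIDI 55); G3 at fret 5 → C4 (MIDI 60).
55 − 60 = -5, so the two pitches are 5 semitones apart, with C4 the higher.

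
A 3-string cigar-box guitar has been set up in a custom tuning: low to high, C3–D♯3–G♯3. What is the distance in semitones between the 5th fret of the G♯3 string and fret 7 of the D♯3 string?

G♯3 at fret 5 → C♯4 (MIDI 61); D♯3 at fret 7 → A♯3 (MIDI 58).
61 − 58 = 3, so the two pitches are 3 semitones apart, with C♯4 the higher.

3 semitones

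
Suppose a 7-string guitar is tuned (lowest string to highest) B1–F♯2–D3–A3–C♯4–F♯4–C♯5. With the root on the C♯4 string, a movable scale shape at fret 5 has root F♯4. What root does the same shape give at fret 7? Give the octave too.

Moving from fret 5 to fret 7 shifts the root by 2 semitones.
F♯4 up 2 semitones is G♯4.

G♯4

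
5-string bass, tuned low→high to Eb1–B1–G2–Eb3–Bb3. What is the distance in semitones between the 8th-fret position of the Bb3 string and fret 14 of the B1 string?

17 semitones

Bb3 at fret 8 → Gb4 (MIDI 66); B1 at fret 14 → Db3 (MIDI 49).
66 − 49 = 17, so the two pitches are 17 semitones apart, with Gb4 the higher.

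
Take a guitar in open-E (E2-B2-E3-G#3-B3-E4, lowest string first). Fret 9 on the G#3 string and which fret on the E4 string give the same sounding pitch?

Fret 9 on G#3 is MIDI 56 + 9 = 65 (F4). On the E4 string (open MIDI 64), that pitch is 65 − 64 = fret 1.

1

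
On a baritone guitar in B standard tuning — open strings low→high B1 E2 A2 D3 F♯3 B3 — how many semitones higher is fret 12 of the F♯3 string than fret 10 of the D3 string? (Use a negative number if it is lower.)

F♯3 at fret 12 → F♯4 (MIDI 66); D3 at fret 10 → C4 (MIDI 60).
66 − 60 = 6, so the two pitches are 6 semitones apart.

6 semitones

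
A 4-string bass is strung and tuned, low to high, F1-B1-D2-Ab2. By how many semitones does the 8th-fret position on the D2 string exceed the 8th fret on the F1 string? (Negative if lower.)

9 semitones

D2 at fret 8 → Bb2 (MIDI 46); F1 at fret 8 → Db2 (MIDI 37).
46 − 37 = 9, so the two pitches are 9 semitones apart.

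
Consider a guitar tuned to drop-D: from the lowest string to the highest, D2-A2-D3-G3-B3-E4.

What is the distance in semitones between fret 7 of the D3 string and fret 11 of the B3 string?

D3 at fret 7 → A3 (MIDI 57); B3 at fret 11 → A♯4 (MIDI 70).
57 − 70 = -13, so the two pitches are 13 semitones apart, with A♯4 the higher.

13 semitones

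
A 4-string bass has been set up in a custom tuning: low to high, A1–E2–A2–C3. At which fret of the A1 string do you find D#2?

D#2 is 6 semitones above the open A1 (A–A#–B–C–C#–D–D#), so it sits at fret 6.

6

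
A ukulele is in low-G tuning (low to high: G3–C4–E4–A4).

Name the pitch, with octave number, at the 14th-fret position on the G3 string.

A4

G3 is MIDI 55. Adding 14 gives 69, which is A4.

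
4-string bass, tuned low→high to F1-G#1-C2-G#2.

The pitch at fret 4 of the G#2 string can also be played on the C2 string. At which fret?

G#2 at fret 4 is G#2 + 4 semitones = C3.
The open C2 string is 8 semitones below the open G#2, so the same pitch on the C2 string lies at fret 4 + 8 = 12.

12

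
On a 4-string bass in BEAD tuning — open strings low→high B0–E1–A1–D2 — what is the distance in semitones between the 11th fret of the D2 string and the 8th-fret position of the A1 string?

D2 at fret 11 → C♯3 (MIDI 49); A1 at fret 8 → F2 (MIDI 41).
49 − 41 = 8, so the two pitches are 8 semitones apart, with C♯3 the higher.

8 semitones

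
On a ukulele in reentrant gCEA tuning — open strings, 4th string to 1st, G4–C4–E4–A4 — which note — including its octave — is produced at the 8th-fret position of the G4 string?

D♯5

The open G4 string plus 8 semitones: G–G#–A–A#–B–C–C#–D–D#.
The walk passes from B into C once, so the octave number goes from 4 to 5.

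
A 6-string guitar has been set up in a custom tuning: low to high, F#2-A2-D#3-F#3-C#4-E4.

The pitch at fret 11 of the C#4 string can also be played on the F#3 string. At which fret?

18

C#4 at fret 11 is C#4 + 11 semitones = C5.
The open F#3 string is 7 semitones below the open C#4, so the same pitch on the F#3 string lies at fret 11 + 7 = 18.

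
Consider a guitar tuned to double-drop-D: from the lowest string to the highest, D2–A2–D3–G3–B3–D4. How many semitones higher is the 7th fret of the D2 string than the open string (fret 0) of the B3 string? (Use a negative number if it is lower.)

-14 semitones

D2 at fret 7 → A2 (MIDI 45); B3 at fret 0 → B3 (MIDI 59).
45 − 59 = -14, so the two pitches are 14 semitones apart.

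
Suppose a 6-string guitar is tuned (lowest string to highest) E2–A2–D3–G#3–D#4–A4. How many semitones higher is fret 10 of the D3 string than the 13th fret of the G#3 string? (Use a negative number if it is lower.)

D3 at fret 10 → C4 (MIDI 60); G#3 at fret 13 → A4 (MIDI 69).
60 − 69 = -9, so the two pitches are 9 semitones apart.

-9 semitones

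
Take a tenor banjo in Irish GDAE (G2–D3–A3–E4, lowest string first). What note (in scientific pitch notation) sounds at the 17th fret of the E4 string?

A5

Each fret is one semitone, so E4 + 17 = A5.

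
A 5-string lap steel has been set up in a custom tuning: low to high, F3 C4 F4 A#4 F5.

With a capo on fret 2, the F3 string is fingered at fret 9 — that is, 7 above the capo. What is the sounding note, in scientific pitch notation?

The capo raises the open F3 by 2 semitones to G3; fretting 7 more gives F3 + 2 + 7 = F3 + 9 semitones = D4.

D4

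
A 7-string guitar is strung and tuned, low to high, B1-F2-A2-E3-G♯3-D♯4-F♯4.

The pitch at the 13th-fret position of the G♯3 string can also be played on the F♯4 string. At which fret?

Fret 13 on G♯3 is MIDI 56 + 13 = 69 (A4). On the F♯4 string (open MIDI 66), that pitch is 69 − 66 = fret 3.

3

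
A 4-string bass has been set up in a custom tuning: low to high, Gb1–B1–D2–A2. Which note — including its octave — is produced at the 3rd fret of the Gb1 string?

A1

Gb1 is MIDI 30. Adding 3 gives 33, which is A1.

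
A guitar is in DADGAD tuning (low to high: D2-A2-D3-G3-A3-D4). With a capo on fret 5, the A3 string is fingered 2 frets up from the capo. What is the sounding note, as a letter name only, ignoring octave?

The capo raises the open A3 by 5 semitones to D4; fretting 2 more gives A3 + 5 + 2 = A3 + 7 semitones, landing on E.

E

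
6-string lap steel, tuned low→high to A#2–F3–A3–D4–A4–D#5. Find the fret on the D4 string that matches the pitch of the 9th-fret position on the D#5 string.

22

D#5 at fret 9 is D#5 + 9 semitones = C6.
The open D4 string is 13 semitones below the open D#5, so the same pitch on the D4 string lies at fret 9 + 13 = 22.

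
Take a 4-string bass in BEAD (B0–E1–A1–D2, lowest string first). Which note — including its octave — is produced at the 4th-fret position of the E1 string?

G#1

E1 is MIDI 28. Adding 4 gives 32, which is G#1.
(Equivalently spelled Ab1.)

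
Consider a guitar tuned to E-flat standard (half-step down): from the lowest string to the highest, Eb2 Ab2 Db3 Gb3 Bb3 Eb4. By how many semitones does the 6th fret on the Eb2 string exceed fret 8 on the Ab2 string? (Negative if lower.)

-7 semitones

Eb2 at fret 6 → A2 (MIDI 45); Ab2 at fret 8 → E3 (MIDI 52).
45 − 52 = -7, so the two pitches are 7 semitones apart.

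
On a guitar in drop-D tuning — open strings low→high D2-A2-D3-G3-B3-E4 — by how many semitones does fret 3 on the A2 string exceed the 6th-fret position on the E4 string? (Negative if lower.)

-22 semitones

A2 at fret 3 → C3 (MIDI 48); E4 at fret 6 → A♯4 (MIDI 70).
48 − 70 = -22, so the two pitches are 22 semitones apart.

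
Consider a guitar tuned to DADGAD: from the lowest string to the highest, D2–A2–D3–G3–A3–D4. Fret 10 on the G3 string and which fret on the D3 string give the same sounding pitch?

15

Fret 10 on G3 is MIDI 55 + 10 = 65 (F4). On the D3 string (open MIDI 50), that pitch is 65 − 50 = fret 15.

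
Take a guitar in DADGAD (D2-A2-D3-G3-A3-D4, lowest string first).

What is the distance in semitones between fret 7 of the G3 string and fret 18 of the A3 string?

G3 at fret 7 → D4 (MIDI 62); A3 at fret 18 → D#5 (MIDI 75).
62 − 75 = -13, so the two pitches are 13 semitones apart, with D#5 the higher.

13 semitones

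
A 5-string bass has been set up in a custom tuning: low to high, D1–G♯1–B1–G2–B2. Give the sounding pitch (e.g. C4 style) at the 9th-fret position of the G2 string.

G2 is MIDI 43. Adding 9 gives 52, which is E3.

E3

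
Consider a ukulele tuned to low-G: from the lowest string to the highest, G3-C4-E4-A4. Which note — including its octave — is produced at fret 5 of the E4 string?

The open E4 string plus 5 semitones: E–F–F#–G–G#–A.
No B→C boundary is crossed, so the octave stays at 4.

A4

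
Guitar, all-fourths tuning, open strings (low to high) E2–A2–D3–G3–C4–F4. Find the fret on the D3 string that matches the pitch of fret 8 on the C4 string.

C4 at fret 8 is C4 + 8 semitones = G#4.
The open D3 string is 10 semitones below the open C4, so the same pitch on the D3 string lies at fret 8 + 10 = 18.

18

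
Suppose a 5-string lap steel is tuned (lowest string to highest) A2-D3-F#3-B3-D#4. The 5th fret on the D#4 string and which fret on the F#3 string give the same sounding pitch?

14

D#4 at fret 5 is D#4 + 5 semitones = G#4.
The open F#3 string is 9 semitones below the open D#4, so the same pitch on the F#3 string lies at fret 5 + 9 = 14.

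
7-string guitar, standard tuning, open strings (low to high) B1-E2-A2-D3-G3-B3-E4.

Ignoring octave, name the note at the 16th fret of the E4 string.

The open E4 string plus 16 semitones: E–F–F#–G–…–F#–G–G#.
(Equivalently spelled Ab.)

G#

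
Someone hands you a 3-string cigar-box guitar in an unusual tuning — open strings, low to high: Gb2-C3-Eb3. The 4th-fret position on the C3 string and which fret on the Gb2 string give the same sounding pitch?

10

C3 at fret 4 is C3 + 4 semitones = E3.
The open Gb2 string is 6 semitones below the open C3, so the same pitch on the Gb2 string lies at fret 4 + 6 = 10.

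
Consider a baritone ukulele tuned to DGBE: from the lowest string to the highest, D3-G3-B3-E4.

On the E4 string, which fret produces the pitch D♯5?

11

D♯5 is 11 semitones above the open E4 (E–F–F#–G–…–C#–D–D#), so it sits at fret 11.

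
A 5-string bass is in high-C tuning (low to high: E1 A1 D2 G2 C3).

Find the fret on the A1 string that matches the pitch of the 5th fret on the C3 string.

20

C3 at fret 5 is C3 + 5 semitones = F3.
The open A1 string is 15 semitones below the open C3, so the same pitch on the A1 string lies at fret 5 + 15 = 20.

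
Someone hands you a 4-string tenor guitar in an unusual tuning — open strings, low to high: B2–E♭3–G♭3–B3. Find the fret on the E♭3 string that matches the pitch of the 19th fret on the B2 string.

15

Fret 19 on B2 is MIDI 47 + 19 = 66 (G♭4). On the E♭3 string (open MIDI 51), that pitch is 66 − 51 = fret 15.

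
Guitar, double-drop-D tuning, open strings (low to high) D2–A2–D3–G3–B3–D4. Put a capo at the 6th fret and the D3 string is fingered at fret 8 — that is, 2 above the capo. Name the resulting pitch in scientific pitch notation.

A#3

The capo raises the open D3 by 6 semitones to G#3; fretting 2 more gives D3 + 6 + 2 = D3 + 8 semitones = A#3.
(Also written Bb.)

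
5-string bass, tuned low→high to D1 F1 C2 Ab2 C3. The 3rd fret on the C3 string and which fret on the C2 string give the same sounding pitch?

Fret 3 on C3 is MIDI 48 + 3 = 51 (Eb3). On the C2 string (open MIDI 36), that pitch is 51 − 36 = fret 15.

15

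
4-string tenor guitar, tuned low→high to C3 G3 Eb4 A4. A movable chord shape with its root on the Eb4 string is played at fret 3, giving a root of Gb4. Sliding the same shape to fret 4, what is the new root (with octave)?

G4

Moving from fret 3 to fret 4 shifts the root by 1 semitone.
Gb4 up 1 semitone is G4.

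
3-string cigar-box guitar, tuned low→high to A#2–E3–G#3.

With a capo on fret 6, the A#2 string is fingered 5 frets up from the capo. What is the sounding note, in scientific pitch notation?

The capo raises the open A#2 by 6 semitones to E3; fretting 5 more gives A#2 + 6 + 5 = A#2 + 11 semitones = A3.

A3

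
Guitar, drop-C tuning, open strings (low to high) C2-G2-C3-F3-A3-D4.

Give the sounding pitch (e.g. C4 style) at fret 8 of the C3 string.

G#3

The open C3 string plus 8 semitones: C–C#–D–D#–E–F–F#–G–G#.
No B→C boundary is crossed, so the octave stays at 3.
(Equivalently spelled Ab3.)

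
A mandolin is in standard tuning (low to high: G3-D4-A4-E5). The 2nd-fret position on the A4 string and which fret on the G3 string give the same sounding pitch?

A4 at fret 2 is A4 + 2 semitones = B4.
The open G3 string is 14 semitones below the open A4, so the same pitch on the G3 string lies at fret 2 + 14 = 16.

16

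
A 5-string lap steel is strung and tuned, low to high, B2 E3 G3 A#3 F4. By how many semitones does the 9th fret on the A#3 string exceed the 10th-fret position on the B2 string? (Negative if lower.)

10 semitones

A#3 at fret 9 → G4 (MIDI 67); B2 at fret 10 → A3 (MIDI 57).
67 − 57 = 10, so the two pitches are 10 semitones apart.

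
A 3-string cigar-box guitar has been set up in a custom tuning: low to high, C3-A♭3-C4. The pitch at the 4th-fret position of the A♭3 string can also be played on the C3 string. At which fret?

12

A♭3 at fret 4 is A♭3 + 4 semitones = C4.
The open C3 string is 8 semitones below the open A♭3, so the same pitch on the C3 string lies at fret 4 + 8 = 12.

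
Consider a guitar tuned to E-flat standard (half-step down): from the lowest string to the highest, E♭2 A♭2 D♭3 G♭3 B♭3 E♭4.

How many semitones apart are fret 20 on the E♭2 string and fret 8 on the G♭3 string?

3 semitones

E♭2 at fret 20 → B3 (MIDI 59); G♭3 at fret 8 → D4 (MIDI 62).
59 − 62 = -3, so the two pitches are 3 semitones apart, with D4 the higher.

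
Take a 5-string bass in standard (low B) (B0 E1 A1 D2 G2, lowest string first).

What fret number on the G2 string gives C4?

C4 is 17 semitones above the open G2 (G–G#–A–A#–…–A#–B–C), so it sits at fret 17.

17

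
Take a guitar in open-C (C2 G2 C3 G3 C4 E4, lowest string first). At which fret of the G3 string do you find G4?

G4 is 12 semitones above the open G3 (G–G#–A–A#–…–F–F#–G), so it sits at fret 12.

12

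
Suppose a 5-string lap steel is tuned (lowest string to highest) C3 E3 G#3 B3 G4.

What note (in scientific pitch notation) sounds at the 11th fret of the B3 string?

The open B3 string plus 11 semitones: B–C–C#–D–…–G#–A–A#.
The walk passes from B into C once, so the octave number goes from 3 to 4.

A#4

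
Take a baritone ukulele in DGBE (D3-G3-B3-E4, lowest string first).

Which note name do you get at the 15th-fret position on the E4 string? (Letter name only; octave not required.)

E4 is MIDI 64. Adding 15 gives 79; 79 mod 12 = 7, i.e. G.

G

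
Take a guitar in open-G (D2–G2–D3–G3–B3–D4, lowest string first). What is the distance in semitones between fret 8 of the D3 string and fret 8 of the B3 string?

9 semitones

D3 at fret 8 → A#3 (MIDI 58); B3 at fret 8 → G4 (MIDI 67).
58 − 67 = -9, so the two pitches are 9 semitones apart, with G4 the higher.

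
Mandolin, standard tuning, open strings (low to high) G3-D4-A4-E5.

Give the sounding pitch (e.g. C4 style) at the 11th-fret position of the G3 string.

The open G3 string plus 11 semitones: G–G#–A–A#–…–E–F–F#.
The walk passes from B into C once, so the octave number goes from 3 to 4.

F#4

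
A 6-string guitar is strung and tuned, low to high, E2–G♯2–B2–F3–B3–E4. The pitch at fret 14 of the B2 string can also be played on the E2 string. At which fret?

Fret 14 on B2 is MIDI 47 + 14 = 61 (C♯4). On the E2 string (open MIDI 40), that pitch is 61 − 40 = fret 21.

21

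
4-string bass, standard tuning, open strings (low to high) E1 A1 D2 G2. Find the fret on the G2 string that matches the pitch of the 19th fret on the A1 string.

A1 at fret 19 is A1 + 19 semitones = E3.
The open G2 string is 10 semitones above the open A1, so the same pitch on the G2 string lies at fret 19 − 10 = 9.

9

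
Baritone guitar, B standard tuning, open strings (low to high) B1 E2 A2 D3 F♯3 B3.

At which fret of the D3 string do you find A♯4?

A♯4 is 20 semitones above the open D3 (D–D#–E–F–…–G#–A–A#), so it sits at fret 20.

20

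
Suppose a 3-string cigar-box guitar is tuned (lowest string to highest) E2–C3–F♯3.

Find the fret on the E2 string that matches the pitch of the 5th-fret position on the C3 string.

C3 at fret 5 is C3 + 5 semitones = F3.
The open E2 string is 8 semitones below the open C3, so the same pitch on the E2 string lies at fret 5 + 8 = 13.

13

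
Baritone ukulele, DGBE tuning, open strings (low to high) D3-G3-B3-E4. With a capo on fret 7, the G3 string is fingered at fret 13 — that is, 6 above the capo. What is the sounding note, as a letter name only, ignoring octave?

The capo raises the open G3 by 7 semitones to D4; fretting 6 more gives G3 + 7 + 6 = G3 + 13 semitones, landing on G#.
(Also written Ab.)

G#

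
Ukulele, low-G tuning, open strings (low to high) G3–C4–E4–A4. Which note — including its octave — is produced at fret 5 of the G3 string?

C4

Each fret is one semitone, so G3 + 5 = C4.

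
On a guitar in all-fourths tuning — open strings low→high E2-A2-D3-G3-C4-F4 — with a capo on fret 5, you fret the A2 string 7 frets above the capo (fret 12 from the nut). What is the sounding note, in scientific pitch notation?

A3

The capo raises the open A2 by 5 semitones to D3; fretting 7 more gives A2 + 5 + 7 = A2 + 12 semitones = A3.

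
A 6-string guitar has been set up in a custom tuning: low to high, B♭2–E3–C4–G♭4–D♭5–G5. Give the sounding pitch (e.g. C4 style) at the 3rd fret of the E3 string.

E3 is MIDI 52. Adding 3 gives 55, which is G3.

G3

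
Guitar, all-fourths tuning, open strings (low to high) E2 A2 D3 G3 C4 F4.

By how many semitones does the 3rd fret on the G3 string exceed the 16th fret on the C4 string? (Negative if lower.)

-18 semitones

G3 at fret 3 → A♯3 (MIDI 58); C4 at fret 16 → E5 (MIDI 76).
58 − 76 = -18, so the two pitches are 18 semitones apart.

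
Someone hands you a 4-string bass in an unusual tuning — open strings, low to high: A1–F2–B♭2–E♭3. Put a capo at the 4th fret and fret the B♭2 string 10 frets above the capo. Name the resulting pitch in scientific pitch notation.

C4

The capo raises the open B♭2 by 4 semitones to D3; fretting 10 more gives B♭2 + 4 + 10 = B♭2 + 14 semitones = C4.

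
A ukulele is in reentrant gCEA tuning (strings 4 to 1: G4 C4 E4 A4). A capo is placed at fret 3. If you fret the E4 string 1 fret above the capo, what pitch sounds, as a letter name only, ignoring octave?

The capo raises the open E4 by 3 semitones to G4; fretting 1 more gives E4 + 3 + 1 = E4 + 4 semitones, landing on G#.
(Also written Ab.)

G#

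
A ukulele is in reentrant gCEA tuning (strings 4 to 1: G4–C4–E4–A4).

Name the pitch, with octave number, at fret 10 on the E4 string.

Each fret is one semitone, so E4 + 10 = D5.

D5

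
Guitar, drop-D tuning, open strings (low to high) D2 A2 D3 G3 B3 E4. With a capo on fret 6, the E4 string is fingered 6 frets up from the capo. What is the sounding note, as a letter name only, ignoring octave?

The capo raises the open E4 by 6 semitones to A♯4; fretting 6 more gives E4 + 6 + 6 = E4 + 12 semitones, landing on E.

E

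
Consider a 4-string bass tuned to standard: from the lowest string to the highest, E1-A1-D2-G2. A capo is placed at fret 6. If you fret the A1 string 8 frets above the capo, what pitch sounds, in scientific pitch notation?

The capo raises the open A1 by 6 semitones to D#2; fretting 8 more gives A1 + 6 + 8 = A1 + 14 semitones = B2.

B2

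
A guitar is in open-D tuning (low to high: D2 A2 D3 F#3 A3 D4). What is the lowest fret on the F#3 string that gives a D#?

9

From F#3, count semitones up the chromatic scale until reaching D#: F#–G–G#–A–A#–B–C–C#–D–D# — 9 steps.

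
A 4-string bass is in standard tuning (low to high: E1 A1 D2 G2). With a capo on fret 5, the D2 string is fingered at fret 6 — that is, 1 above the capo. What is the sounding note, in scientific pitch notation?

G#2

The capo raises the open D2 by 5 semitones to G2; fretting 1 more gives D2 + 5 + 1 = D2 + 6 semitones = G#2.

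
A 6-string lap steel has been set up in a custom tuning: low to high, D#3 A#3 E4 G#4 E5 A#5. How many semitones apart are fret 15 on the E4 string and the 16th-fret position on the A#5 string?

19 semitones

E4 at fret 15 → G5 (MIDI 79); A#5 at fret 16 → D7 (MIDI 98).
79 − 98 = -19, so the two pitches are 19 semitones apart, with D7 the higher.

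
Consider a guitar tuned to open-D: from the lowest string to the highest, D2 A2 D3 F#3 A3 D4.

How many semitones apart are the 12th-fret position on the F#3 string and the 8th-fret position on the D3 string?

8 semitones

F#3 at fret 12 → F#4 (MIDI 66); D3 at fret 8 → A#3 (MIDI 58).
66 − 58 = 8, so the two pitches are 8 semitones apart, with F#4 the higher.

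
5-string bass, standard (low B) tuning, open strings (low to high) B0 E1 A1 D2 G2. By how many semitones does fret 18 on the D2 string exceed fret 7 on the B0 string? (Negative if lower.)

26 semitones

D2 at fret 18 → G#3 (MIDI 56); B0 at fret 7 → F#1 (MIDI 30).
56 − 30 = 26, so the two pitches are 26 semitones apart.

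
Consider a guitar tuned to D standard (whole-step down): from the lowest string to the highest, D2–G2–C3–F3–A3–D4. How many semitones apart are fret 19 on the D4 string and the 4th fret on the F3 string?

24 semitones

D4 at fret 19 → A5 (MIDI 81); F3 at fret 4 → A3 (MIDI 57).
81 − 57 = 24, so the two pitches are 24 semitones apart, with A5 the higher.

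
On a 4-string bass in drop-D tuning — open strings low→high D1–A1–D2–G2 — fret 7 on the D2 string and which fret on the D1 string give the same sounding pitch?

19

Fret 7 on D2 is MIDI 38 + 7 = 45 (A2). On the D1 string (open MIDI 26), that pitch is 45 − 26 = fret 19.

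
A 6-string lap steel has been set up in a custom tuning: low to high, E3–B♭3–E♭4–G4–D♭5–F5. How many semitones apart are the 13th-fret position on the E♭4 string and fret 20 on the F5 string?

E♭4 at fret 13 → E5 (MIDI 76); F5 at fret 20 → D♭7 (MIDI 97).
76 − 97 = -21, so the two pitches are 21 semitones apart, with D♭7 the higher.

21 semitones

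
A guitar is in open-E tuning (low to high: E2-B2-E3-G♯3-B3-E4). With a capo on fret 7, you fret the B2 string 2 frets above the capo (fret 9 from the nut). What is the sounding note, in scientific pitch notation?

The capo raises the open B2 by 7 semitones to F♯3; fretting 2 more gives B2 + 7 + 2 = B2 + 9 semitones = G♯3.

G♯3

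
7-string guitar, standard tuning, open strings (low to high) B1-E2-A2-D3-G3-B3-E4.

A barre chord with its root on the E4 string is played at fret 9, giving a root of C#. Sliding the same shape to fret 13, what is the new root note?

F

Moving from fret 9 to fret 13 shifts the root by 4 semitones.
C# up 4 semitones is F.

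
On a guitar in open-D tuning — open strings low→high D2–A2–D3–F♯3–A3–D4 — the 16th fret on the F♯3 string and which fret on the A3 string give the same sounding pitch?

Fret 16 on F♯3 is MIDI 54 + 16 = 70 (A♯4). On the A3 string (open MIDI 57), that pitch is 70 − 57 = fret 13.

13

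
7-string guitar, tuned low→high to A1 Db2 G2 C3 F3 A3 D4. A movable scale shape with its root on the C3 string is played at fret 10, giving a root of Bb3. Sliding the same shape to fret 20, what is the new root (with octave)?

Ab4

Moving from fret 10 to fret 20 shifts the root by 10 semitones.
Bb3 up 10 semitones is Ab4.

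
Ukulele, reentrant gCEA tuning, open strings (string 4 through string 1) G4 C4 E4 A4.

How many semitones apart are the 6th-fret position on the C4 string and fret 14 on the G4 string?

15 semitones

C4 at fret 6 → F#4 (MIDI 66); G4 at fret 14 → A5 (MIDI 81).
66 − 81 = -15, so the two pitches are 15 semitones apart, with A5 the higher.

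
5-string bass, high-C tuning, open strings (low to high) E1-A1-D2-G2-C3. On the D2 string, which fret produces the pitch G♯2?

6

G♯2 is 6 semitones above the open D2 (D–D#–E–F–F#–G–G#), so it sits at fret 6.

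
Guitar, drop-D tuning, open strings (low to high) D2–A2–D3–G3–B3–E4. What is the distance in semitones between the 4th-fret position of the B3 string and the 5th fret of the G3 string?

3 semitones

B3 at fret 4 → D#4 (MIDI 63); G3 at fret 5 → C4 (MIDI 60).
63 − 60 = 3, so the two pitches are 3 semitones apart, with D#4 the higher.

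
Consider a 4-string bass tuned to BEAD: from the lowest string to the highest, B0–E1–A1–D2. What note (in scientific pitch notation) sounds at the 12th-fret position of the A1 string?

The open A1 string plus 12 semitones: A–A#–B–C–…–G–G#–A.
The walk passes from B into C once, so the octave number goes from 1 to 2.

A2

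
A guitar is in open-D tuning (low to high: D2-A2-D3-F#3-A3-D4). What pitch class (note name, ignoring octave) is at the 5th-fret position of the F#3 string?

Each fret is one semitone, so F#3 + 5 = B.

B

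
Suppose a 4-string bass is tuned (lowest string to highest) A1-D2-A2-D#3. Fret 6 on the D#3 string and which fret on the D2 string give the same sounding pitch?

19

D#3 at fret 6 is D#3 + 6 semitones = A3.
The open D2 string is 13 semitones below the open D#3, so the same pitch on the D2 string lies at fret 6 + 13 = 19.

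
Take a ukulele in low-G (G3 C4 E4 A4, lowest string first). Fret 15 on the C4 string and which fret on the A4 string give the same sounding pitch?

Fret 15 on C4 is MIDI 60 + 15 = 75 (D#5). On the A4 string (open MIDI 69), that pitch is 75 − 69 = fret 6.

6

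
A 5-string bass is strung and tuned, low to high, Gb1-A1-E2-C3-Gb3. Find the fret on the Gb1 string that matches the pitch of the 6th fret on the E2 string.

Fret 6 on E2 is MIDI 40 + 6 = 46 (Bb2). On the Gb1 string (open MIDI 30), that pitch is 46 − 30 = fret 16.

16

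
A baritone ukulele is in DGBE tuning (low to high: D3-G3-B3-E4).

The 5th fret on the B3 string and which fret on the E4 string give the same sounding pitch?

0

Fret 5 on B3 is MIDI 59 + 5 = 64 (E4). On the E4 string (open MIDI 64), that pitch is 64 − 64 = fret 0.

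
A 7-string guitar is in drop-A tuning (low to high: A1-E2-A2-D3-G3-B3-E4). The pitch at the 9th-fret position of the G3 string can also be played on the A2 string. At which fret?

Fret 9 on G3 is MIDI 55 + 9 = 64 (E4). On the A2 string (open MIDI 45), that pitch is 64 − 45 = fret 19.

19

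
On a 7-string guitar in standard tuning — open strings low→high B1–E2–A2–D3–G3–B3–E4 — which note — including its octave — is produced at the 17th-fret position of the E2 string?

E2 is MIDI 40. Adding 17 gives 57, which is A3.

A3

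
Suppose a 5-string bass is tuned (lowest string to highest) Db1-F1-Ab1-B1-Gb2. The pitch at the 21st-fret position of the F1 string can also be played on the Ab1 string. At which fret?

18

Fret 21 on F1 is MIDI 29 + 21 = 50 (D3). On the Ab1 string (open MIDI 32), that pitch is 50 − 32 = fret 18.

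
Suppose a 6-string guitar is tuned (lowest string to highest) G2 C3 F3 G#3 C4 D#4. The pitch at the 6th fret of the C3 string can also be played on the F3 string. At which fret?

1

Fret 6 on C3 is MIDI 48 + 6 = 54 (F#3). On the F3 string (open MIDI 53), that pitch is 54 − 53 = fret 1.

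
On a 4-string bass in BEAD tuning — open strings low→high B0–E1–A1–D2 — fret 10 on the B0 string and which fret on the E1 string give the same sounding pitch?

5

Fret 10 on B0 is MIDI 23 + 10 = 33 (A1). On the E1 string (open MIDI 28), that pitch is 33 − 28 = fret 5.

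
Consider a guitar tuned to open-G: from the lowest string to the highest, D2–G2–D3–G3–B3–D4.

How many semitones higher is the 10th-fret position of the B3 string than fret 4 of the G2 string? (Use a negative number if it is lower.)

22 semitones

B3 at fret 10 → A4 (MIDI 69); G2 at fret 4 → B2 (MIDI 47).
69 − 47 = 22, so the two pitches are 22 semitones apart.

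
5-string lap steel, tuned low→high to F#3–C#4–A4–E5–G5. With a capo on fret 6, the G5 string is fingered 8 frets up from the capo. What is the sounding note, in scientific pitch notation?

A6

The capo raises the open G5 by 6 semitones to C#6; fretting 8 more gives G5 + 6 + 8 = G5 + 14 semitones = A6.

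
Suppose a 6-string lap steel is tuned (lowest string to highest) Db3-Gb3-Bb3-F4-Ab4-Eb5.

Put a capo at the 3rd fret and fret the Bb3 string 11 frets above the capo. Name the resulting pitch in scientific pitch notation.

The capo raises the open Bb3 by 3 semitones to Db4; fretting 11 more gives Bb3 + 3 + 11 = Bb3 + 14 semitones = C5.

C5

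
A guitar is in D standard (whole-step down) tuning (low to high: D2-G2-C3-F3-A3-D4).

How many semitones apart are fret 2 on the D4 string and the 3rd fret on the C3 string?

13 semitones

D4 at fret 2 → E4 (MIDI 64); C3 at fret 3 → D#3 (MIDI 51).
64 − 51 = 13, so the two pitches are 13 semitones apart, with E4 the higher.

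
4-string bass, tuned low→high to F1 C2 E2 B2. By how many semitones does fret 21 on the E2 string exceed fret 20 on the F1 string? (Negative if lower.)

12 semitones

E2 at fret 21 → C♯4 (MIDI 61); F1 at fret 20 → C♯3 (MIDI 49).
61 − 49 = 12, so the two pitches are 12 semitones apart.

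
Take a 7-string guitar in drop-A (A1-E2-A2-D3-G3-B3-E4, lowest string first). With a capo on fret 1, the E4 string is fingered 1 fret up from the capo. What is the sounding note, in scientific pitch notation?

The capo raises the open E4 by 1 semitone to F4; fretting 1 more gives E4 + 1 + 1 = E4 + 2 semitones = F♯4.

F♯4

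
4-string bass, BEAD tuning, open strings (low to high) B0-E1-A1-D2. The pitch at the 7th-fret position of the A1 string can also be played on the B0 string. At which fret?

Fret 7 on A1 is MIDI 33 + 7 = 40 (E2). On the B0 string (open MIDI 23), that pitch is 40 − 23 = fret 17.

17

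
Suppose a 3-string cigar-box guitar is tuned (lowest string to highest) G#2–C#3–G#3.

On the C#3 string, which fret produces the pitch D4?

D4 is 13 semitones above the open C#3 (C#–D–D#–E–…–C–C#–D), so it sits at fret 13.

13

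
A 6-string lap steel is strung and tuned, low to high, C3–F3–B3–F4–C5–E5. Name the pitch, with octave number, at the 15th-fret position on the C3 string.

D#4

The open C3 string plus 15 semitones: C–C#–D–D#–…–C#–D–D#.
The walk passes from B into C once, so the octave number goes from 3 to 4.
(Equivalently spelled Eb4.)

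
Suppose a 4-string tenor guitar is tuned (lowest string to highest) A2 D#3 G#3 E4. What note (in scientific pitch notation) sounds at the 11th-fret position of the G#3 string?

G4

G#3 is MIDI 56. Adding 11 gives 67, which is G4.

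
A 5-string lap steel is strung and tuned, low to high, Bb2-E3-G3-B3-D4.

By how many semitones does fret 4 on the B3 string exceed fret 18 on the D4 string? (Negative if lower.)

B3 at fret 4 → Eb4 (MIDI 63); D4 at fret 18 → Ab5 (MIDI 80).
63 − 80 = -17, so the two pitches are 17 semitones apart.

-17 semitones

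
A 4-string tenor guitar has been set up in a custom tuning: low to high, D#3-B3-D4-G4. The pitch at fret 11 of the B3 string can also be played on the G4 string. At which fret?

B3 at fret 11 is B3 + 11 semitones = A#4.
The open G4 string is 8 semitones above the open B3, so the same pitch on the G4 string lies at fret 11 − 8 = 3.

3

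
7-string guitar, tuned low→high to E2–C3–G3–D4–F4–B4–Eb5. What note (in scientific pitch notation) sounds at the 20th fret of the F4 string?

F4 is MIDI 65. Adding 20 gives 85, which is Db6.

Db6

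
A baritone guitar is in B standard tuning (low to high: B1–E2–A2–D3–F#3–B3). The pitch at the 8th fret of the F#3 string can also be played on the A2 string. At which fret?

Fret 8 on F#3 is MIDI 54 + 8 = 62 (D4). On the A2 string (open MIDI 45), that pitch is 62 − 45 = fret 17.

17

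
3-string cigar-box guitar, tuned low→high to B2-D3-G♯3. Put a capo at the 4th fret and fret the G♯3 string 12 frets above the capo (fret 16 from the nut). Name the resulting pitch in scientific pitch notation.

C5

The capo raises the open G♯3 by 4 semitones to C4; fretting 12 more gives G♯3 + 4 + 12 = G♯3 + 16 semitones = C5.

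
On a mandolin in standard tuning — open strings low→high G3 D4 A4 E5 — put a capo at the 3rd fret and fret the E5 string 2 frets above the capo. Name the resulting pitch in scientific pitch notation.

A5

The capo raises the open E5 by 3 semitones to G5; fretting 2 more gives E5 + 3 + 2 = E5 + 5 semitones = A5.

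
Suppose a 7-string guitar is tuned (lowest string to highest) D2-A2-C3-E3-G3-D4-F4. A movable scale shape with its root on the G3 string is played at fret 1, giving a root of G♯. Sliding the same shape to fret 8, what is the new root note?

D♯

Moving from fret 1 to fret 8 shifts the root by 7 semitones.
G♯ up 7 semitones is D♯.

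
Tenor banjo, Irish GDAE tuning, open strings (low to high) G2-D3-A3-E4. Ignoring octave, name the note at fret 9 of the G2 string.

E

G2 is MIDI 43. Adding 9 gives 52; 52 mod 12 = 4, i.e. E.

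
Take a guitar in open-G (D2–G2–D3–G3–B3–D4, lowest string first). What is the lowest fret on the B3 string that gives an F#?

From B3, count semitones up the chromatic scale until reaching F#: B–C–C#–D–D#–E–F–F# — 7 steps.

7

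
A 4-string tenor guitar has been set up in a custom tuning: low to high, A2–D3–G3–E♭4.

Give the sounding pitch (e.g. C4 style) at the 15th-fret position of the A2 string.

C4

Each fret is one semitone, so A2 + 15 = C4.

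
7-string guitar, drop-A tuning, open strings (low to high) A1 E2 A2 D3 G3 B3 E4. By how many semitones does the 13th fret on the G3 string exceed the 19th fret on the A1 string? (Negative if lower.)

16 semitones

G3 at fret 13 → G♯4 (MIDI 68); A1 at fret 19 → E3 (MIDI 52).
68 − 52 = 16, so the two pitches are 16 semitones apart.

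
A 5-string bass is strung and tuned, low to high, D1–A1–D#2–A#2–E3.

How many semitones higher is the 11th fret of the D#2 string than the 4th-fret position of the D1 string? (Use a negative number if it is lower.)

D#2 at fret 11 → D3 (MIDI 50); D1 at fret 4 → F#1 (MIDI 30).
50 − 30 = 20, so the two pitches are 20 semitones apart.

20 semitones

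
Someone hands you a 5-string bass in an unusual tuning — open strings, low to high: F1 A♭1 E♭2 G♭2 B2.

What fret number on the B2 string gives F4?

18

F4 is 18 semitones above the open B2 (B–C–Db–D–…–Eb–E–F), so it sits at fret 18.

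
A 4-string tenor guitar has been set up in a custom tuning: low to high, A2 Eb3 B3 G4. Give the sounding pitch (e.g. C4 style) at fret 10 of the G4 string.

F5

The open G4 string plus 10 semitones: G–Ab–A–Bb–…–Eb–E–F.
The walk passes from B into C once, so the octave number goes from 4 to 5.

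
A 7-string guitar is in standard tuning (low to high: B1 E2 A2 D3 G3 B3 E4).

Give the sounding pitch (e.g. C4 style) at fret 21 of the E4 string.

The open E4 string plus 21 semitones: E–F–F#–G–…–B–C–C#.
The walk passes from B into C 2 times, so the octave number goes from 4 to 6.
(Equivalently spelled Db6.)

C#6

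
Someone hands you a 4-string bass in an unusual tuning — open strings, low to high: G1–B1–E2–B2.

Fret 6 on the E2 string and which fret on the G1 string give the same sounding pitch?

15

E2 at fret 6 is E2 + 6 semitones = A♯2.
The open G1 string is 9 semitones below the open E2, so the same pitch on the G1 string lies at fret 6 + 9 = 15.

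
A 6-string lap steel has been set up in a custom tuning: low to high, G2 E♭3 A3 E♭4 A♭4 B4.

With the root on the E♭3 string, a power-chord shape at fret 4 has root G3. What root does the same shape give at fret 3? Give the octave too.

Moving from fret 4 to fret 3 shifts the root by -1 semitone.
G3 down 1 semitone is G♭3.

G♭3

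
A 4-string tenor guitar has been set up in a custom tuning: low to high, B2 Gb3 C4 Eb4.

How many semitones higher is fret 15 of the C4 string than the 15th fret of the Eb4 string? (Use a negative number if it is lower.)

C4 at fret 15 → Eb5 (MIDI 75); Eb4 at fret 15 → Gb5 (MIDI 78).
75 − 78 = -3, so the two pitches are 3 semitones apart.

-3 semitones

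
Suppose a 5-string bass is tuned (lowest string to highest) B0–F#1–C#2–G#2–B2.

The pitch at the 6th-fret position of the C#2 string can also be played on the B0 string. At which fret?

C#2 at fret 6 is C#2 + 6 semitones = G2.
The open B0 string is 14 semitones below the open C#2, so the same pitch on the B0 string lies at fret 6 + 14 = 20.

20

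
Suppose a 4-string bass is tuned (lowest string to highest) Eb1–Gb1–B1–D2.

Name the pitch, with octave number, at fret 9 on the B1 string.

Each fret is one semitone, so B1 + 9 = Ab2.
(Equivalently spelled G#2.)

Ab2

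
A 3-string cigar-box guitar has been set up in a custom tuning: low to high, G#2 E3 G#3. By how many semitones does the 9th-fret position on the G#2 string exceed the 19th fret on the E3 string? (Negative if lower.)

-18 semitones

G#2 at fret 9 → F3 (MIDI 53); E3 at fret 19 → B4 (MIDI 71).
53 − 71 = -18, so the two pitches are 18 semitones apart.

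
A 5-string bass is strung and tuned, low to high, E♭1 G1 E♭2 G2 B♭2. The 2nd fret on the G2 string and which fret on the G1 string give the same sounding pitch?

14

G2 at fret 2 is G2 + 2 semitones = A2.
The open G1 string is 12 semitones below the open G2, so the same pitch on the G1 string lies at fret 2 + 12 = 14.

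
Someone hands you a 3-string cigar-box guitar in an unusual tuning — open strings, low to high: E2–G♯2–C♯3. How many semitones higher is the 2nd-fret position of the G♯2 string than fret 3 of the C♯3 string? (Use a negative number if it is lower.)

G♯2 at fret 2 → A♯2 (MIDI 46); C♯3 at fret 3 → E3 (MIDI 52).
46 − 52 = -6, so the two pitches are 6 semitones apart.

-6 semitones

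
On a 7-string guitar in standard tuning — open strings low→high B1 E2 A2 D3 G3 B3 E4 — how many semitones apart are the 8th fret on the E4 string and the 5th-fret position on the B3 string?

8 semitones

E4 at fret 8 → C5 (MIDI 72); B3 at fret 5 → E4 (MIDI 64).
72 − 64 = 8, so the two pitches are 8 semitones apart, with C5 the higher.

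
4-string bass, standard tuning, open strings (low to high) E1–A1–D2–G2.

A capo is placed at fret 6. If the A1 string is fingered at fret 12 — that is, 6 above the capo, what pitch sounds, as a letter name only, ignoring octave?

A

The capo raises the open A1 by 6 semitones to D♯2; fretting 6 more gives A1 + 6 + 6 = A1 + 12 semitones, landing on A.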